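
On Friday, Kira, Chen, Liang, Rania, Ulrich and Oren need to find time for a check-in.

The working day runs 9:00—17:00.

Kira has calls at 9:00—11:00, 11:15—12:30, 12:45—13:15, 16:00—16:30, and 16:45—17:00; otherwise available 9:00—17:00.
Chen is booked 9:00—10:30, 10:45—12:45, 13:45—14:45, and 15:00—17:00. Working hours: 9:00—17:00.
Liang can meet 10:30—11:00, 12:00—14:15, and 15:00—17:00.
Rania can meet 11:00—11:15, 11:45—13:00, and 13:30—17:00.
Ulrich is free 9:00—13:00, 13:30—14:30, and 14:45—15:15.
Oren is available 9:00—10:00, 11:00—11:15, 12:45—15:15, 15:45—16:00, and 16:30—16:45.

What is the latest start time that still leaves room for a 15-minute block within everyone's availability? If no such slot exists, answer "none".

13:30

Kira free within 09:00–17:00: 11:00–11:15, 12:30–12:45, 13:15–16:00, 16:30–16:45.
Chen free within 09:00–17:00: 10:30–10:45, 12:45–13:45, 14:45–15:00.
Kira ∩ Chen: 13:15–13:45, 14:45–15:00.
Kira ∩ Chen ∩ Liang: 13:15–13:45.
Kira ∩ Chen ∩ Liang ∩ Rania: 13:30–13:45.
Kira ∩ Chen ∩ Liang ∩ Rania ∩ Ulrich: 13:30–13:45.
Kira ∩ Chen ∩ Liang ∩ Rania ∩ Ulrich ∩ Oren: 13:30–13:45.
Windows ≥ 15 min: 13:30–13:45.
Latest start in the last window 13:30–13:45 is 13:45 − 15 min = 13:30.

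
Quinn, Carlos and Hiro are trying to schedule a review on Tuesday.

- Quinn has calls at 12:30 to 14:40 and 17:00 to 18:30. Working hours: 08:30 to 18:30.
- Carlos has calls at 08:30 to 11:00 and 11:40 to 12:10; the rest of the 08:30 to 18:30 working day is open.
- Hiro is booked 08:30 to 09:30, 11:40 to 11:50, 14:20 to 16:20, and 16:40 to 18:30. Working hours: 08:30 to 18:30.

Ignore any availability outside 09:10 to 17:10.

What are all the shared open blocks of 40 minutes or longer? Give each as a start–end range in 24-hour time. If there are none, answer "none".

11:00–11:40

Quinn free within 08:30–18:30: 08:30–12:30, 14:40–17:00.
Carlos free within 08:30–18:30: 11:00–11:40, 12:10–18:30.
Hiro free within 08:30–18:30: 09:30–11:40, 11:50–14:20, 16:20–16:40.
Quinn ∩ Carlos: 11:00–11:40, 12:10–12:30, 14:40–17:00.
Quinn ∩ Carlos ∩ Hiro: 11:00–11:40, 12:10–12:30, 16:20–16:40.
Restricted to 09:10–17:10: 11:00–11:40, 12:10–12:30, 16:20–16:40.
Windows ≥ 40 min: 11:00–11:40.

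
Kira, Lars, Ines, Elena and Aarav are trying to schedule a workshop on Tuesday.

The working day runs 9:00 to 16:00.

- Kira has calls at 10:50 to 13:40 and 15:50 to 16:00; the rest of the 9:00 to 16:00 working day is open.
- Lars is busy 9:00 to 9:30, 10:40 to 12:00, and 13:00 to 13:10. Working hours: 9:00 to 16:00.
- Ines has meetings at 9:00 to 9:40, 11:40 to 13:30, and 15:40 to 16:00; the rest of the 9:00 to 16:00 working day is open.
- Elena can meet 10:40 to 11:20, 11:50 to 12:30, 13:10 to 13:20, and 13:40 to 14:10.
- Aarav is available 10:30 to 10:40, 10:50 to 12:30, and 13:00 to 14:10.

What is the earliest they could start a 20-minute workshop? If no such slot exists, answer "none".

13:40

Kira free within 09:00–16:00: 09:00–10:50, 13:40–15:50.
Lars free within 09:00–16:00: 09:30–10:40, 12:00–13:00, 13:10–16:00.
Ines free within 09:00–16:00: 09:40–11:40, 13:30–15:40.
Kira ∩ Lars: 09:30–10:40, 13:40–15:50.
Kira ∩ Lars ∩ Ines: 09:40–10:40, 13:40–15:40.
Kira ∩ Lars ∩ Ines ∩ Elena: 13:40–14:10.
Kira ∩ Lars ∩ Ines ∩ Elena ∩ Aarav: 13:40–14:10.
Windows ≥ 20 min: 13:40–14:10.
Earliest such window starts at 13:40.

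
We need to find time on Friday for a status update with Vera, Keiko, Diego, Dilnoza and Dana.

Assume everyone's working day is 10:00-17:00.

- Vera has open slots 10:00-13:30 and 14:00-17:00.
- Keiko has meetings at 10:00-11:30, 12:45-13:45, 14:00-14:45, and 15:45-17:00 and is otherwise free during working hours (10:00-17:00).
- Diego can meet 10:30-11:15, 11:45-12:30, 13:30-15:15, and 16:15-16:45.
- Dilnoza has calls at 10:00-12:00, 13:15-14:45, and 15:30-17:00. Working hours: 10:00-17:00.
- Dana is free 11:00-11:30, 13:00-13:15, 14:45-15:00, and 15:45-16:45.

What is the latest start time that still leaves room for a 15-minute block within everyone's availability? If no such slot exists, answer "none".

Keiko free within 10:00–17:00: 11:30–12:45, 13:45–14:00, 14:45–15:45.
Dilnoza free within 10:00–17:00: 12:00–13:15, 14:45–15:30.
Vera ∩ Keiko: 11:30–12:45, 14:45–15:45.
Vera ∩ Keiko ∩ Diego: 11:45–12:30, 14:45–15:15.
Vera ∩ Keiko ∩ Diego ∩ Dilnoza: 12:00–12:30, 14:45–15:15.
Vera ∩ Keiko ∩ Diego ∩ Dilnoza ∩ Dana: 14:45–15:00.
Windows ≥ 15 min: 14:45–15:00.
Latest start in the last window 14:45–15:00 is 15:00 − 15 min = 14:45.

14:45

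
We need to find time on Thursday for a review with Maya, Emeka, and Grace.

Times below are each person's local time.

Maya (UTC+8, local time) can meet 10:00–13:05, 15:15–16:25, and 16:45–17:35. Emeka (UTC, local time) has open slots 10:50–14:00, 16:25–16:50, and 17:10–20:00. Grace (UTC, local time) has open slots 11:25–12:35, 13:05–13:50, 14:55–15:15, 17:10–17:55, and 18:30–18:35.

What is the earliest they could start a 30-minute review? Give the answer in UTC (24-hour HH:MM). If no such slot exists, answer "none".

Maya → UTC: 02:00–05:05, 07:15–08:25, 08:45–09:35.
Emeka → UTC: 10:50–14:00, 16:25–16:50, 17:10–20:00.
Grace → UTC: 11:25–12:35, 13:05–13:50, 14:55–15:15, 17:10–17:55, 18:30–18:35.
Maya ∩ Emeka: (none).
Maya ∩ Emeka ∩ Grace: (none).
Windows ≥ 30 min: (none).

none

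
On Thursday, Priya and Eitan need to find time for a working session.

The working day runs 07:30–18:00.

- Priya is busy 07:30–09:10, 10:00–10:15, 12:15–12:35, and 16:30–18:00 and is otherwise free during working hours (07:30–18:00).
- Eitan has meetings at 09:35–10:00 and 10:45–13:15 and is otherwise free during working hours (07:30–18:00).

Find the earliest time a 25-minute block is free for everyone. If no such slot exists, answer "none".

09:10

Priya free within 07:30–18:00: 09:10–10:00, 10:15–12:15, 12:35–16:30.
Eitan free within 07:30–18:00: 07:30–09:35, 10:00–10:45, 13:15–18:00.
Priya ∩ Eitan: 09:10–09:35, 10:15–10:45, 13:15–16:30.
Windows ≥ 25 min: 09:10–09:35, 10:15–10:45, 13:15–16:30.
Earliest such window starts at 09:10.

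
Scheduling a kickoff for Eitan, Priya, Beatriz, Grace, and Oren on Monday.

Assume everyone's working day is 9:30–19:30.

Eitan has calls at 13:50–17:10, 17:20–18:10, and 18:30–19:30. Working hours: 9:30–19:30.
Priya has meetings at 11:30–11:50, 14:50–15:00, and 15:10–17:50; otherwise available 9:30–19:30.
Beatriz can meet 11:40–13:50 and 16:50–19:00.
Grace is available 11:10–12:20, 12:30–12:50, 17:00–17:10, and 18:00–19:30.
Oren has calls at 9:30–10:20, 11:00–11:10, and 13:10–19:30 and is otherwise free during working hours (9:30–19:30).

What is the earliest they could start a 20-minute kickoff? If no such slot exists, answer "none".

11:50

Eitan free within 09:30–19:30: 09:30–13:50, 17:10–17:20, 18:10–18:30.
Priya free within 09:30–19:30: 09:30–11:30, 11:50–14:50, 15:00–15:10, 17:50–19:30.
Oren free within 09:30–19:30: 10:20–11:00, 11:10–13:10.
Eitan ∩ Priya: 09:30–11:30, 11:50–13:50, 18:10–18:30.
Eitan ∩ Priya ∩ Beatriz: 11:50–13:50, 18:10–18:30.
Eitan ∩ Priya ∩ Beatriz ∩ Grace: 11:50–12:20, 12:30–12:50, 18:10–18:30.
Eitan ∩ Priya ∩ Beatriz ∩ Grace ∩ Oren: 11:50–12:20, 12:30–12:50.
Windows ≥ 20 min: 11:50–12:20, 12:30–12:50.
Earliest such window starts at 11:50.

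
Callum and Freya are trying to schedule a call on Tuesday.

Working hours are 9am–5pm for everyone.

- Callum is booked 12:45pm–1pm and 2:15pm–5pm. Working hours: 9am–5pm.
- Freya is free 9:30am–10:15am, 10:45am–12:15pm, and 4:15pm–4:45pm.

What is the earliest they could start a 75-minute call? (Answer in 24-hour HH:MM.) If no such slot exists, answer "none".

10:45

Callum free within 09:00–17:00: 09:00–12:45, 13:00–14:15.
Callum ∩ Freya: 09:30–10:15, 10:45–12:15.
Windows ≥ 75 min: 10:45–12:15.
Earliest such window starts at 10:45.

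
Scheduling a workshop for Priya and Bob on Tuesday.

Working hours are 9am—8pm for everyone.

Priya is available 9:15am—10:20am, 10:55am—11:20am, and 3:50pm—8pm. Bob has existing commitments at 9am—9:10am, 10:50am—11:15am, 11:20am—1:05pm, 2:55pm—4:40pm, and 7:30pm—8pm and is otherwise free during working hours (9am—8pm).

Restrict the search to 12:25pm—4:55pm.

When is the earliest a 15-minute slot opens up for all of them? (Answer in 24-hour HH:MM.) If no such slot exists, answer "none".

Bob free within 09:00–20:00: 09:10–10:50, 11:15–11:20, 13:05–14:55, 16:40–19:30.
Priya ∩ Bob: 09:15–10:20, 11:15–11:20, 16:40–19:30.
Restricted to 12:25–16:55: 16:40–16:55.
Windows ≥ 15 min: 16:40–16:55.
Earliest such window starts at 16:40.

16:40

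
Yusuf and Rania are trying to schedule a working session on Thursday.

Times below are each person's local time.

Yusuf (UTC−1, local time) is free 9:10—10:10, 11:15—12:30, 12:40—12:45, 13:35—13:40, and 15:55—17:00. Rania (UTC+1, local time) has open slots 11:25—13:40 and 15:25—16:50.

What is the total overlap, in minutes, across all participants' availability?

75 minutes

Yusuf → UTC: 10:10–11:10, 12:15–13:30, 13:40–13:45, 14:35–14:40, 16:55–18:00.
Rania → UTC: 10:25–12:40, 14:25–15:50.
Yusuf ∩ Rania: 10:25–11:10, 12:15–12:40, 14:35–14:40.
Total common minutes: 45 + 25 + 5 = 75.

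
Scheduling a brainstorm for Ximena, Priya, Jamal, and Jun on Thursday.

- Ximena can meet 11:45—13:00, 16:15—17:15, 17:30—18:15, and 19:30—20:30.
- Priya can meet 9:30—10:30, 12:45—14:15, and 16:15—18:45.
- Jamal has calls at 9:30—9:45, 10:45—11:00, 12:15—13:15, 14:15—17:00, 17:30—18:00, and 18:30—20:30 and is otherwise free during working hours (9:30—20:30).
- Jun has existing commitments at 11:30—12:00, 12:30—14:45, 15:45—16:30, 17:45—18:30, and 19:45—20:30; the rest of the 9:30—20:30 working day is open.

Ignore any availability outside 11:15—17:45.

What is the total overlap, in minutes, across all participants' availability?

Jamal free within 09:30–20:30: 09:45–10:45, 11:00–12:15, 13:15–14:15, 17:00–17:30, 18:00–18:30.
Jun free within 09:30–20:30: 09:30–11:30, 12:00–12:30, 14:45–15:45, 16:30–17:45, 18:30–19:45.
Ximena ∩ Priya: 12:45–13:00, 16:15–17:15, 17:30–18:15.
Ximena ∩ Priya ∩ Jamal: 17:00–17:15, 18:00–18:15.
Ximena ∩ Priya ∩ Jamal ∩ Jun: 17:00–17:15.
Restricted to 11:15–17:45: 17:00–17:15.
Total common minutes: 15.

15 minutes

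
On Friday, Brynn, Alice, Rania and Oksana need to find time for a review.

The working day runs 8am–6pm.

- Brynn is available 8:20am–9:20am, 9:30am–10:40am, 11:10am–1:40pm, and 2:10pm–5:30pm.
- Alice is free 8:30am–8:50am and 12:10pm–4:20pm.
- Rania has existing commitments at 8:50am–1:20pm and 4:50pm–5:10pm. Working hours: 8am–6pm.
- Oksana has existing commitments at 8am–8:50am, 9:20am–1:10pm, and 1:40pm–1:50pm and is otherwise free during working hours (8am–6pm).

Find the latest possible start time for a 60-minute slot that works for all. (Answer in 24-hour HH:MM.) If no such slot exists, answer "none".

Rania free within 08:00–18:00: 08:00–08:50, 13:20–16:50, 17:10–18:00.
Oksana free within 08:00–18:00: 08:50–09:20, 13:10–13:40, 13:50–18:00.
Brynn ∩ Alice: 08:30–08:50, 12:10–13:40, 14:10–16:20.
Brynn ∩ Alice ∩ Rania: 08:30–08:50, 13:20–13:40, 14:10–16:20.
Brynn ∩ Alice ∩ Rania ∩ Oksana: 13:20–13:40, 14:10–16:20.
Windows ≥ 60 min: 14:10–16:20.
Latest start in the last window 14:10–16:20 is 16:20 − 60 min = 15:20.

15:20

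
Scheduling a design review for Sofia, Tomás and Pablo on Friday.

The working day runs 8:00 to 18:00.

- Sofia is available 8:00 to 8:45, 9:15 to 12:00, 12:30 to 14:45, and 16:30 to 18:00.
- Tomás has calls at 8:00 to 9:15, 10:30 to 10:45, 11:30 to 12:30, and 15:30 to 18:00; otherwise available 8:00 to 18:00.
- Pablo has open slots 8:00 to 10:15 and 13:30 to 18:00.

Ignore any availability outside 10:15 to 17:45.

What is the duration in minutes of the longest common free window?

Tomás free within 08:00–18:00: 09:15–10:30, 10:45–11:30, 12:30–15:30.
Sofia ∩ Tomás: 09:15–10:30, 10:45–11:30, 12:30–14:45.
Sofia ∩ Tomás ∩ Pablo: 09:15–10:15, 13:30–14:45.
Restricted to 10:15–17:45: 13:30–14:45.
Single common window of 75 minutes.

75 minutes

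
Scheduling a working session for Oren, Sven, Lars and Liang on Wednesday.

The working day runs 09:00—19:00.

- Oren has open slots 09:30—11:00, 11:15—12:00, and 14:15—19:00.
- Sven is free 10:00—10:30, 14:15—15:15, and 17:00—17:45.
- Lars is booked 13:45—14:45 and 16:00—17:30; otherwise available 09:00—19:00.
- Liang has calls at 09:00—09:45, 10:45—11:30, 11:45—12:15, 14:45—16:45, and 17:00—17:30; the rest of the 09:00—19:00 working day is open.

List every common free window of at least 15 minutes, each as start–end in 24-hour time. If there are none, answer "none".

Lars free within 09:00–19:00: 09:00–13:45, 14:45–16:00, 17:30–19:00.
Liang free within 09:00–19:00: 09:45–10:45, 11:30–11:45, 12:15–14:45, 16:45–17:00, 17:30–19:00.
Oren ∩ Sven: 10:00–10:30, 14:15–15:15, 17:00–17:45.
Oren ∩ Sven ∩ Lars: 10:00–10:30, 14:45–15:15, 17:30–17:45.
Oren ∩ Sven ∩ Lars ∩ Liang: 10:00–10:30, 17:30–17:45.
Windows ≥ 15 min: 10:00–10:30, 17:30–17:45.

10:00–10:30, 17:30–17:45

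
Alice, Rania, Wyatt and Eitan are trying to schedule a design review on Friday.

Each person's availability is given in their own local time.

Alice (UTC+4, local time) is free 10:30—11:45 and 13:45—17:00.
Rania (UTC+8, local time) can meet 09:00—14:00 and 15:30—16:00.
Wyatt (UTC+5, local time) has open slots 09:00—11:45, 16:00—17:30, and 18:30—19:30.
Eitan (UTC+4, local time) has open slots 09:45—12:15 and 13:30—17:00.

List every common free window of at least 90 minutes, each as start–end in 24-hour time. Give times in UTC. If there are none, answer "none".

Alice → UTC: 06:30–07:45, 09:45–13:00.
Rania → UTC: 01:00–06:00, 07:30–08:00.
Wyatt → UTC: 04:00–06:45, 11:00–12:30, 13:30–14:30.
Eitan → UTC: 05:45–08:15, 09:30–13:00.
Alice ∩ Rania: 07:30–07:45.
Alice ∩ Rania ∩ Wyatt: (none).
Alice ∩ Rania ∩ Wyatt ∩ Eitan: (none).
Windows ≥ 90 min: (none).

none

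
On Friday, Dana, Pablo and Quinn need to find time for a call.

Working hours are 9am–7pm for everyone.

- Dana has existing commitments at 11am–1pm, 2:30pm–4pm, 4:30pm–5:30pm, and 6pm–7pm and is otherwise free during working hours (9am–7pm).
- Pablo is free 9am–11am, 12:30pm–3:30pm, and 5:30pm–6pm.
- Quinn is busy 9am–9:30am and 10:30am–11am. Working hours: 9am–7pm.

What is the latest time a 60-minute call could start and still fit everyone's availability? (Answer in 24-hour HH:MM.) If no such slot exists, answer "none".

13:30

Dana free within 09:00–19:00: 09:00–11:00, 13:00–14:30, 16:00–16:30, 17:30–18:00.
Quinn free within 09:00–19:00: 09:30–10:30, 11:00–19:00.
Dana ∩ Pablo: 09:00–11:00, 13:00–14:30, 17:30–18:00.
Dana ∩ Pablo ∩ Quinn: 09:30–10:30, 13:00–14:30, 17:30–18:00.
Windows ≥ 60 min: 09:30–10:30, 13:00–14:30.
Latest start in the last window 13:00–14:30 is 14:30 − 60 min = 13:30.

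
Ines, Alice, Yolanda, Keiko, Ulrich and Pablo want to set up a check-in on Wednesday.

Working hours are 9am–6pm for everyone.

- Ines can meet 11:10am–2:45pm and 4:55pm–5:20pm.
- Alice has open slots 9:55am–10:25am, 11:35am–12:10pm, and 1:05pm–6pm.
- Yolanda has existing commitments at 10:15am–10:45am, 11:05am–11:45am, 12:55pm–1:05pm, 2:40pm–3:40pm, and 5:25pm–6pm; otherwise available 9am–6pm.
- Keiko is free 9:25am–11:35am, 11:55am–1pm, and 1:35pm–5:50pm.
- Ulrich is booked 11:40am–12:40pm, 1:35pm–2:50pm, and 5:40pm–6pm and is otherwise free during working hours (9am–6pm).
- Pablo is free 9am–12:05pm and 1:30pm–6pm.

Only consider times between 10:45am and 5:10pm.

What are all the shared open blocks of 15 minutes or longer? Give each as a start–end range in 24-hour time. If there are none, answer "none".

Yolanda free within 09:00–18:00: 09:00–10:15, 10:45–11:05, 11:45–12:55, 13:05–14:40, 15:40–17:25.
Ulrich free within 09:00–18:00: 09:00–11:40, 12:40–13:35, 14:50–17:40.
Ines ∩ Alice: 11:35–12:10, 13:05–14:45, 16:55–17:20.
Ines ∩ Alice ∩ Yolanda: 11:45–12:10, 13:05–14:40, 16:55–17:20.
Ines ∩ Alice ∩ Yolanda ∩ Keiko: 11:55–12:10, 13:35–14:40, 16:55–17:20.
Ines ∩ Alice ∩ Yolanda ∩ Keiko ∩ Ulrich: 16:55–17:20.
Ines ∩ Alice ∩ Yolanda ∩ Keiko ∩ Ulrich ∩ Pablo: 16:55–17:20.
Restricted to 10:45–17:10: 16:55–17:10.
Windows ≥ 15 min: 16:55–17:10.

16:55–17:10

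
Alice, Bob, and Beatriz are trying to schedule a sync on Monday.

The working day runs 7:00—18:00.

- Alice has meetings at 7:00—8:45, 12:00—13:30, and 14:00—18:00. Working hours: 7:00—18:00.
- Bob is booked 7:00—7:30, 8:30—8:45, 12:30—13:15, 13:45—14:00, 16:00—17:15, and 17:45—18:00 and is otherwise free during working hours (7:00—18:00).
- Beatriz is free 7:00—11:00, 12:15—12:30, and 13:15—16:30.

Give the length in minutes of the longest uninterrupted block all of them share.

Alice free within 07:00–18:00: 08:45–12:00, 13:30–14:00.
Bob free within 07:00–18:00: 07:30–08:30, 08:45–12:30, 13:15–13:45, 14:00–16:00, 17:15–17:45.
Alice ∩ Bob: 08:45–12:00, 13:30–13:45.
Alice ∩ Bob ∩ Beatriz: 08:45–11:00, 13:30–13:45.
Common window lengths: 135, 15 min; longest is 135.

135 minutes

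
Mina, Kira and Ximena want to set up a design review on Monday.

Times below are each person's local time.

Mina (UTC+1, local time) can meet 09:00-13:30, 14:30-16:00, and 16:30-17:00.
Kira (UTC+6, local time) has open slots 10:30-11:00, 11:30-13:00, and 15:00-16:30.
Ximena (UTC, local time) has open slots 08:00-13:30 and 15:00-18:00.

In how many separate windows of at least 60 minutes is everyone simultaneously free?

Mina → UTC: 08:00–12:30, 13:30–15:00, 15:30–16:00.
Kira → UTC: 04:30–05:00, 05:30–07:00, 09:00–10:30.
Ximena → UTC: 08:00–13:30, 15:00–18:00.
Mina ∩ Kira: 09:00–10:30.
Mina ∩ Kira ∩ Ximena: 09:00–10:30.
Windows ≥ 60 min: 09:00–10:30.
That's 1 window.

1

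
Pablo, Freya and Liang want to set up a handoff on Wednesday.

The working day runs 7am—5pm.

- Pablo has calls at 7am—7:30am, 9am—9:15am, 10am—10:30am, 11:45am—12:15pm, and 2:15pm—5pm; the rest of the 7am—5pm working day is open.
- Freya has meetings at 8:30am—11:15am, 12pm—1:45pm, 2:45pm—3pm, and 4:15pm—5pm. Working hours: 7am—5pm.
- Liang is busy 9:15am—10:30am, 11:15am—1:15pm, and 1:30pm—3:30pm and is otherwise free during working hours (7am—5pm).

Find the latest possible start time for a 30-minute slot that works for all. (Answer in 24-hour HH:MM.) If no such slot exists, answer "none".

08:00

Pablo free within 07:00–17:00: 07:30–09:00, 09:15–10:00, 10:30–11:45, 12:15–14:15.
Freya free within 07:00–17:00: 07:00–08:30, 11:15–12:00, 13:45–14:45, 15:00–16:15.
Liang free within 07:00–17:00: 07:00–09:15, 10:30–11:15, 13:15–13:30, 15:30–17:00.
Pablo ∩ Freya: 07:30–08:30, 11:15–11:45, 13:45–14:15.
Pablo ∩ Freya ∩ Liang: 07:30–08:30.
Windows ≥ 30 min: 07:30–08:30.
Latest start in the last window 07:30–08:30 is 08:30 − 30 min = 08:00.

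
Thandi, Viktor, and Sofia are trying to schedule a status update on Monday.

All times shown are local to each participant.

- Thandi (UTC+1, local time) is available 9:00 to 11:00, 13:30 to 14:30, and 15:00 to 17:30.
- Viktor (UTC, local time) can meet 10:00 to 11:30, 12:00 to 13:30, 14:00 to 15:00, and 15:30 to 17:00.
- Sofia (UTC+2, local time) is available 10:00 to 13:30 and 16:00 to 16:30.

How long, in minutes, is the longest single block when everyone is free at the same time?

Thandi → UTC: 08:00–10:00, 12:30–13:30, 14:00–16:30.
Viktor → UTC: 10:00–11:30, 12:00–13:30, 14:00–15:00, 15:30–17:00.
Sofia → UTC: 08:00–11:30, 14:00–14:30.
Thandi ∩ Viktor: 12:30–13:30, 14:00–15:00, 15:30–16:30.
Thandi ∩ Viktor ∩ Sofia: 14:00–14:30.
Single common window of 30 minutes.

30 minutes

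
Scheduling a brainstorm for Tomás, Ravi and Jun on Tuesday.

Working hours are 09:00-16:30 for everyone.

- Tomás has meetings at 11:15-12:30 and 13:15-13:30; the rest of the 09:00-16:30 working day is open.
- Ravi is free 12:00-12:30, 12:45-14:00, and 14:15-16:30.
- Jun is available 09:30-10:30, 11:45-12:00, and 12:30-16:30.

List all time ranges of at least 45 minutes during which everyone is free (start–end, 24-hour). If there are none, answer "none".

14:15–16:30

Tomás free within 09:00–16:30: 09:00–11:15, 12:30–13:15, 13:30–16:30.
Tomás ∩ Ravi: 12:45–13:15, 13:30–14:00, 14:15–16:30.
Tomás ∩ Ravi ∩ Jun: 12:45–13:15, 13:30–14:00, 14:15–16:30.
Windows ≥ 45 min: 14:15–16:30.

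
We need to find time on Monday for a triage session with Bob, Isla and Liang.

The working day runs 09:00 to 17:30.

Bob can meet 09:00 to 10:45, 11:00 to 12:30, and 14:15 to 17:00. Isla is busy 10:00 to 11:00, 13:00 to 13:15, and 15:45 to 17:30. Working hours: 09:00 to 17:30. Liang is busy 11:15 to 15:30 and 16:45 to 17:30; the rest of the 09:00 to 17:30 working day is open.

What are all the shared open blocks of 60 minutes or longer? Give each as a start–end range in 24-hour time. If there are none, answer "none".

09:00–10:00

Isla free within 09:00–17:30: 09:00–10:00, 11:00–13:00, 13:15–15:45.
Liang free within 09:00–17:30: 09:00–11:15, 15:30–16:45.
Bob ∩ Isla: 09:00–10:00, 11:00–12:30, 14:15–15:45.
Bob ∩ Isla ∩ Liang: 09:00–10:00, 11:00–11:15, 15:30–15:45.
Windows ≥ 60 min: 09:00–10:00.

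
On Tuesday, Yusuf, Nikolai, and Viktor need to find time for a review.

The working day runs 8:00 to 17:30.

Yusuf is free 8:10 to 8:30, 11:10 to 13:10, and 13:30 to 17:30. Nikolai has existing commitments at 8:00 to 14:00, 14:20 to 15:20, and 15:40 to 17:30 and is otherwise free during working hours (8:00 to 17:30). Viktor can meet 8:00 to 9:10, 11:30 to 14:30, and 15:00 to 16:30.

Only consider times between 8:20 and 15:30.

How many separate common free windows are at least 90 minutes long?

0

Nikolai free within 08:00–17:30: 14:00–14:20, 15:20–15:40.
Yusuf ∩ Nikolai: 14:00–14:20, 15:20–15:40.
Yusuf ∩ Nikolai ∩ Viktor: 14:00–14:20, 15:20–15:40.
Restricted to 08:20–15:30: 14:00–14:20, 15:20–15:30.
Windows ≥ 90 min: (none).
That's 0 windows.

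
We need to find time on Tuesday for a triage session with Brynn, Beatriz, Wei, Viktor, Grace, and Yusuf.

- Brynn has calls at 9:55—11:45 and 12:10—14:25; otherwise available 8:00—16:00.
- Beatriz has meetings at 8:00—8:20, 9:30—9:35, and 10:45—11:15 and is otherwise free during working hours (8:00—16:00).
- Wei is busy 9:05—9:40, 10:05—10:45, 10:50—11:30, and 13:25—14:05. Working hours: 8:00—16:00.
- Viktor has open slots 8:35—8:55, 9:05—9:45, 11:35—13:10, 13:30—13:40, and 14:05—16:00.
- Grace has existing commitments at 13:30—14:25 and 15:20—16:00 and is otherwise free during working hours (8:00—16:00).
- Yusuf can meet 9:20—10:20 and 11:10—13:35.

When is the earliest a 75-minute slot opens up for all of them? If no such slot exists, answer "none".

none

Brynn free within 08:00–16:00: 08:00–09:55, 11:45–12:10, 14:25–16:00.
Beatriz free within 08:00–16:00: 08:20–09:30, 09:35–10:45, 11:15–16:00.
Wei free within 08:00–16:00: 08:00–09:05, 09:40–10:05, 10:45–10:50, 11:30–13:25, 14:05–16:00.
Grace free within 08:00–16:00: 08:00–13:30, 14:25–15:20.
Brynn ∩ Beatriz: 08:20–09:30, 09:35–09:55, 11:45–12:10, 14:25–16:00.
Brynn ∩ Beatriz ∩ Wei: 08:20–09:05, 09:40–09:55, 11:45–12:10, 14:25–16:00.
Brynn ∩ Beatriz ∩ Wei ∩ Viktor: 08:35–08:55, 09:40–09:45, 11:45–12:10, 14:25–16:00.
Brynn ∩ Beatriz ∩ Wei ∩ Viktor ∩ Grace: 08:35–08:55, 09:40–09:45, 11:45–12:10, 14:25–15:20.
Brynn ∩ Beatriz ∩ Wei ∩ Viktor ∩ Grace ∩ Yusuf: 09:40–09:45, 11:45–12:10.
Windows ≥ 75 min: (none).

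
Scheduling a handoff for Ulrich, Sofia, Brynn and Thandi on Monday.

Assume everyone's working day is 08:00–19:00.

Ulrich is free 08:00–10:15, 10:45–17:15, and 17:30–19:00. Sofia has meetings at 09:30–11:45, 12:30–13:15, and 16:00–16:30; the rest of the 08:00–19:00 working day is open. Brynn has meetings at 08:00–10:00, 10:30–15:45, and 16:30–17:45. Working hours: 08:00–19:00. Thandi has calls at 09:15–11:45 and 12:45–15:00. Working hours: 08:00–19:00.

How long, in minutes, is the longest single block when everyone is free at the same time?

Sofia free within 08:00–19:00: 08:00–09:30, 11:45–12:30, 13:15–16:00, 16:30–19:00.
Brynn free within 08:00–19:00: 10:00–10:30, 15:45–16:30, 17:45–19:00.
Thandi free within 08:00–19:00: 08:00–09:15, 11:45–12:45, 15:00–19:00.
Ulrich ∩ Sofia: 08:00–09:30, 11:45–12:30, 13:15–16:00, 16:30–17:15, 17:30–19:00.
Ulrich ∩ Sofia ∩ Brynn: 15:45–16:00, 17:45–19:00.
Ulrich ∩ Sofia ∩ Brynn ∩ Thandi: 15:45–16:00, 17:45–19:00.
Common window lengths: 15, 75 min; longest is 75.

75 minutes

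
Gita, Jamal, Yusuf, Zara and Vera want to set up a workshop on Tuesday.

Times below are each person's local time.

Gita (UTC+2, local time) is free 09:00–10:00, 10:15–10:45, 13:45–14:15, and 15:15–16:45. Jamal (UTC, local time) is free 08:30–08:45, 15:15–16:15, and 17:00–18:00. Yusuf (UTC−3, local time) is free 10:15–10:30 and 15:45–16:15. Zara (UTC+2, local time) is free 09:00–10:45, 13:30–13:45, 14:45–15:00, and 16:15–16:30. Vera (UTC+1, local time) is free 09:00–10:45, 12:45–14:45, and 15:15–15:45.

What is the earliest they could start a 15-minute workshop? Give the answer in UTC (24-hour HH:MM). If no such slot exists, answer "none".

none

Gita → UTC: 07:00–08:00, 08:15–08:45, 11:45–12:15, 13:15–14:45.
Jamal → UTC: 08:30–08:45, 15:15–16:15, 17:00–18:00.
Yusuf → UTC: 13:15–13:30, 18:45–19:15.
Zara → UTC: 07:00–08:45, 11:30–11:45, 12:45–13:00, 14:15–14:30.
Vera → UTC: 08:00–09:45, 11:45–13:45, 14:15–14:45.
Gita ∩ Jamal: 08:30–08:45.
Gita ∩ Jamal ∩ Yusuf: (none).
Gita ∩ Jamal ∩ Yusuf ∩ Zara: (none).
Gita ∩ Jamal ∩ Yusuf ∩ Zara ∩ Vera: (none).
Windows ≥ 15 min: (none).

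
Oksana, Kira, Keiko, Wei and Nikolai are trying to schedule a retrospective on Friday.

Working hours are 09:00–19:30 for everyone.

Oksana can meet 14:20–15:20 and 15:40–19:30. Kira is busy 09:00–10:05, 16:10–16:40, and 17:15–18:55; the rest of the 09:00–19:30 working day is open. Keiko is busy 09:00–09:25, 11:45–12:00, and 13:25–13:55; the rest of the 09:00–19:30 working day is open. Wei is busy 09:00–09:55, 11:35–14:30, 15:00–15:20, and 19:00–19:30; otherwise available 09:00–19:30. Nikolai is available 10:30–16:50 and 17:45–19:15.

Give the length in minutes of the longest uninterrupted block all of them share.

30 minutes

Kira free within 09:00–19:30: 10:05–16:10, 16:40–17:15, 18:55–19:30.
Keiko free within 09:00–19:30: 09:25–11:45, 12:00–13:25, 13:55–19:30.
Wei free within 09:00–19:30: 09:55–11:35, 14:30–15:00, 15:20–19:00.
Oksana ∩ Kira: 14:20–15:20, 15:40–16:10, 16:40–17:15, 18:55–19:30.
Oksana ∩ Kira ∩ Keiko: 14:20–15:20, 15:40–16:10, 16:40–17:15, 18:55–19:30.
Oksana ∩ Kira ∩ Keiko ∩ Wei: 14:30–15:00, 15:40–16:10, 16:40–17:15, 18:55–19:00.
Oksana ∩ Kira ∩ Keiko ∩ Wei ∩ Nikolai: 14:30–15:00, 15:40–16:10, 16:40–16:50, 18:55–19:00.
Common window lengths: 30, 30, 10, 5 min; longest is 30.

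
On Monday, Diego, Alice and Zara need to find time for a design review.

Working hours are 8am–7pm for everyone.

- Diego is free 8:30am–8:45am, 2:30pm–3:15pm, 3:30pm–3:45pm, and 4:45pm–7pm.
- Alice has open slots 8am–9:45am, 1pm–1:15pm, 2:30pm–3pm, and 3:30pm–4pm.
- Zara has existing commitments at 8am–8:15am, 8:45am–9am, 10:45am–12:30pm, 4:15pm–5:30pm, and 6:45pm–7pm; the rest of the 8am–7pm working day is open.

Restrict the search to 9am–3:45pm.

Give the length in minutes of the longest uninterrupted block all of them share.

30 minutes

Zara free within 08:00–19:00: 08:15–08:45, 09:00–10:45, 12:30–16:15, 17:30–18:45.
Diego ∩ Alice: 08:30–08:45, 14:30–15:00, 15:30–15:45.
Diego ∩ Alice ∩ Zara: 08:30–08:45, 14:30–15:00, 15:30–15:45.
Restricted to 09:00–15:45: 14:30–15:00, 15:30–15:45.
Common window lengths: 30, 15 min; longest is 30.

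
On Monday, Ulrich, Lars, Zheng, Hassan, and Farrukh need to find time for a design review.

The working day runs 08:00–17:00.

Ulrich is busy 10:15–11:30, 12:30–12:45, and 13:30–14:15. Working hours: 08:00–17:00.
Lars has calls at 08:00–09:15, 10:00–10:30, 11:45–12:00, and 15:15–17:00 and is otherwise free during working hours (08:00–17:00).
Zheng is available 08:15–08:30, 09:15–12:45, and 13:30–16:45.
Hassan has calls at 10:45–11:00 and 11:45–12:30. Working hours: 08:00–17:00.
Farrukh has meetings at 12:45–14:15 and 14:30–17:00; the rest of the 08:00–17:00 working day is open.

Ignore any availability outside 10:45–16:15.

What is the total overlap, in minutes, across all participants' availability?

Ulrich free within 08:00–17:00: 08:00–10:15, 11:30–12:30, 12:45–13:30, 14:15–17:00.
Lars free within 08:00–17:00: 09:15–10:00, 10:30–11:45, 12:00–15:15.
Hassan free within 08:00–17:00: 08:00–10:45, 11:00–11:45, 12:30–17:00.
Farrukh free within 08:00–17:00: 08:00–12:45, 14:15–14:30.
Ulrich ∩ Lars: 09:15–10:00, 11:30–11:45, 12:00–12:30, 12:45–13:30, 14:15–15:15.
Ulrich ∩ Lars ∩ Zheng: 09:15–10:00, 11:30–11:45, 12:00–12:30, 14:15–15:15.
Ulrich ∩ Lars ∩ Zheng ∩ Hassan: 09:15–10:00, 11:30–11:45, 14:15–15:15.
Ulrich ∩ Lars ∩ Zheng ∩ Hassan ∩ Farrukh: 09:15–10:00, 11:30–11:45, 14:15–14:30.
Restricted to 10:45–16:15: 11:30–11:45, 14:15–14:30.
Total common minutes: 15 + 15 = 30.

30 minutes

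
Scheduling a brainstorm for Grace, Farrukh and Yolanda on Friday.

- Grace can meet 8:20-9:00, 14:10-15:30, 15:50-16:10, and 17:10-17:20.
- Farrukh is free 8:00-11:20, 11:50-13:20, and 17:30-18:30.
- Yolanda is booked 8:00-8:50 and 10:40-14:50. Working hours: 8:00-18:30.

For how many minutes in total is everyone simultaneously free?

10 minutes

Yolanda free within 08:00–18:30: 08:50–10:40, 14:50–18:30.
Grace ∩ Farrukh: 08:20–09:00.
Grace ∩ Farrukh ∩ Yolanda: 08:50–09:00.
Total common minutes: 10.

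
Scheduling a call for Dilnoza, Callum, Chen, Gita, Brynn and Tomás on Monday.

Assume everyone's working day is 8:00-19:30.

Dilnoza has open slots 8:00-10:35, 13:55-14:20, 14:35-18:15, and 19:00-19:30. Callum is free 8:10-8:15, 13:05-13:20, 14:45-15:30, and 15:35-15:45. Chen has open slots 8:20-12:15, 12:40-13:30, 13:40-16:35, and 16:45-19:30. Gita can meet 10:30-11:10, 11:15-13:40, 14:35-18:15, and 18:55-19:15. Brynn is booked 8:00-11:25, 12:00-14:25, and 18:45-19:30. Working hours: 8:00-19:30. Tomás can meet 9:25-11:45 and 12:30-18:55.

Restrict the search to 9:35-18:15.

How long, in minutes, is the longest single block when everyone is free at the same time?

45 minutes

Brynn free within 08:00–19:30: 11:25–12:00, 14:25–18:45.
Dilnoza ∩ Callum: 08:10–08:15, 14:45–15:30, 15:35–15:45.
Dilnoza ∩ Callum ∩ Chen: 14:45–15:30, 15:35–15:45.
Dilnoza ∩ Callum ∩ Chen ∩ Gita: 14:45–15:30, 15:35–15:45.
Dilnoza ∩ Callum ∩ Chen ∩ Gita ∩ Brynn: 14:45–15:30, 15:35–15:45.
Dilnoza ∩ Callum ∩ Chen ∩ Gita ∩ Brynn ∩ Tomás: 14:45–15:30, 15:35–15:45.
Restricted to 09:35–18:15: 14:45–15:30, 15:35–15:45.
Common window lengths: 45, 10 min; longest is 45.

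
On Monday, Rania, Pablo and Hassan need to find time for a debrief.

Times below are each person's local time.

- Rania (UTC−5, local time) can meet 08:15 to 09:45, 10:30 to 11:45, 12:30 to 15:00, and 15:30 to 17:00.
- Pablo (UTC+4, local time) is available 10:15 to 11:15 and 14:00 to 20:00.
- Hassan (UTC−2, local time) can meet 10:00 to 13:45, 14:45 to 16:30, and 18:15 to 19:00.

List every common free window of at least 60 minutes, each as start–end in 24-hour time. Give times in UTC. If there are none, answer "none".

Rania → UTC: 13:15–14:45, 15:30–16:45, 17:30–20:00, 20:30–22:00.
Pablo → UTC: 06:15–07:15, 10:00–16:00.
Hassan → UTC: 12:00–15:45, 16:45–18:30, 20:15–21:00.
Rania ∩ Pablo: 13:15–14:45, 15:30–16:00.
Rania ∩ Pablo ∩ Hassan: 13:15–14:45, 15:30–15:45.
Windows ≥ 60 min: 13:15–14:45.

13:15–14:45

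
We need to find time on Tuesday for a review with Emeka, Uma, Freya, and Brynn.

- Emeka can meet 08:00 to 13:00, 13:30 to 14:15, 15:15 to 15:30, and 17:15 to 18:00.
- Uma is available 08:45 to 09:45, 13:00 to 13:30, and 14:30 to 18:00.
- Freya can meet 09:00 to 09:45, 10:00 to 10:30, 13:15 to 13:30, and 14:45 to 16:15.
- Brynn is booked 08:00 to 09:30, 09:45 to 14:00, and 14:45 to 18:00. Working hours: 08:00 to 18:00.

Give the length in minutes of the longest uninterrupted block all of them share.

Brynn free within 08:00–18:00: 09:30–09:45, 14:00–14:45.
Emeka ∩ Uma: 08:45–09:45, 15:15–15:30, 17:15–18:00.
Emeka ∩ Uma ∩ Freya: 09:00–09:45, 15:15–15:30.
Emeka ∩ Uma ∩ Freya ∩ Brynn: 09:30–09:45.
Single common window of 15 minutes.

15 minutes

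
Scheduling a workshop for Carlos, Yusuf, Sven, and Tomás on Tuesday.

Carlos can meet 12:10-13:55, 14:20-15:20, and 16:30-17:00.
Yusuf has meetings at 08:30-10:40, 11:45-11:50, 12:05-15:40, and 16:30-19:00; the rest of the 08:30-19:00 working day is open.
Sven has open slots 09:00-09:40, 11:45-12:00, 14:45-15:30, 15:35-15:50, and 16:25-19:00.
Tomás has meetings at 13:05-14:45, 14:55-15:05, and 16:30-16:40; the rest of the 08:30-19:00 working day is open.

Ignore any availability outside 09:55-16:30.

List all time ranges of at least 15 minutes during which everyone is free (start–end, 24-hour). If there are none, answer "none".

none

Yusuf free within 08:30–19:00: 10:40–11:45, 11:50–12:05, 15:40–16:30.
Tomás free within 08:30–19:00: 08:30–13:05, 14:45–14:55, 15:05–16:30, 16:40–19:00.
Carlos ∩ Yusuf: (none).
Carlos ∩ Yusuf ∩ Sven: (none).
Carlos ∩ Yusuf ∩ Sven ∩ Tomás: (none).
Restricted to 09:55–16:30: (none).
Windows ≥ 15 min: (none).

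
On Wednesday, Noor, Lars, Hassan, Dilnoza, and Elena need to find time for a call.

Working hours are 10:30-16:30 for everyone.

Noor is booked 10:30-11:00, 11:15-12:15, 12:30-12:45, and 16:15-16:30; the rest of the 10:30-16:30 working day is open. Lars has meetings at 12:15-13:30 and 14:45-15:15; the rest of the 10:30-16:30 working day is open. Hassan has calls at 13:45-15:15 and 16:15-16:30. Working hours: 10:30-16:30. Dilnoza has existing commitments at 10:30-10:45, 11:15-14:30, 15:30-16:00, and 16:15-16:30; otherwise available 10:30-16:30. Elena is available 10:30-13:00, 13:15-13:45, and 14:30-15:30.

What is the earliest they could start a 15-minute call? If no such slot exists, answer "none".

Noor free within 10:30–16:30: 11:00–11:15, 12:15–12:30, 12:45–16:15.
Lars free within 10:30–16:30: 10:30–12:15, 13:30–14:45, 15:15–16:30.
Hassan free within 10:30–16:30: 10:30–13:45, 15:15–16:15.
Dilnoza free within 10:30–16:30: 10:45–11:15, 14:30–15:30, 16:00–16:15.
Noor ∩ Lars: 11:00–11:15, 13:30–14:45, 15:15–16:15.
Noor ∩ Lars ∩ Hassan: 11:00–11:15, 13:30–13:45, 15:15–16:15.
Noor ∩ Lars ∩ Hassan ∩ Dilnoza: 11:00–11:15, 15:15–15:30, 16:00–16:15.
Noor ∩ Lars ∩ Hassan ∩ Dilnoza ∩ Elena: 11:00–11:15, 15:15–15:30.
Windows ≥ 15 min: 11:00–11:15, 15:15–15:30.
Earliest such window starts at 11:00.

11:00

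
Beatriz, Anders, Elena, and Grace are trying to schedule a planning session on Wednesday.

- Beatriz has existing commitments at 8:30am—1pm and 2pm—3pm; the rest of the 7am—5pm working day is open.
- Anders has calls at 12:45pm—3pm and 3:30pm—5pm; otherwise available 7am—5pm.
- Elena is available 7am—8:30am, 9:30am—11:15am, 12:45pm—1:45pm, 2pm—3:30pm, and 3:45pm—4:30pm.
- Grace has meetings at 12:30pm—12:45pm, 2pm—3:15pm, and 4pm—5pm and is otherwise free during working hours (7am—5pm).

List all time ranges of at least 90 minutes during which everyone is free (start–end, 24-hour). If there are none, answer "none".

Beatriz free within 07:00–17:00: 07:00–08:30, 13:00–14:00, 15:00–17:00.
Anders free within 07:00–17:00: 07:00–12:45, 15:00–15:30.
Grace free within 07:00–17:00: 07:00–12:30, 12:45–14:00, 15:15–16:00.
Beatriz ∩ Anders: 07:00–08:30, 15:00–15:30.
Beatriz ∩ Anders ∩ Elena: 07:00–08:30, 15:00–15:30.
Beatriz ∩ Anders ∩ Elena ∩ Grace: 07:00–08:30, 15:15–15:30.
Windows ≥ 90 min: 07:00–08:30.

07:00–08:30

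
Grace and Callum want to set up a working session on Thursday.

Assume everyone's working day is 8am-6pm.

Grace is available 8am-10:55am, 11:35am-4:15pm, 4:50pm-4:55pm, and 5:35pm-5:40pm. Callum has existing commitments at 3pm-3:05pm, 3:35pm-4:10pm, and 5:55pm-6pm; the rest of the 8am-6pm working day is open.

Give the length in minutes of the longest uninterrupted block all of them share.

Callum free within 08:00–18:00: 08:00–15:00, 15:05–15:35, 16:10–17:55.
Grace ∩ Callum: 08:00–10:55, 11:35–15:00, 15:05–15:35, 16:10–16:15, 16:50–16:55, 17:35–17:40.
Common window lengths: 175, 205, 30, 5, 5, 5 min; longest is 205.

205 minutes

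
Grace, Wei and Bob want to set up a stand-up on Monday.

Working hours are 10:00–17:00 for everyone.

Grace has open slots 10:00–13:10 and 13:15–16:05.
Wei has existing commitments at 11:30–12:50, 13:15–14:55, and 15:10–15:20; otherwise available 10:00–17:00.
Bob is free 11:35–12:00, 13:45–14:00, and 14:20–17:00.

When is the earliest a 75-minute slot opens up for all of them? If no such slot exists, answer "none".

none

Wei free within 10:00–17:00: 10:00–11:30, 12:50–13:15, 14:55–15:10, 15:20–17:00.
Grace ∩ Wei: 10:00–11:30, 12:50–13:10, 14:55–15:10, 15:20–16:05.
Grace ∩ Wei ∩ Bob: 14:55–15:10, 15:20–16:05.
Windows ≥ 75 min: (none).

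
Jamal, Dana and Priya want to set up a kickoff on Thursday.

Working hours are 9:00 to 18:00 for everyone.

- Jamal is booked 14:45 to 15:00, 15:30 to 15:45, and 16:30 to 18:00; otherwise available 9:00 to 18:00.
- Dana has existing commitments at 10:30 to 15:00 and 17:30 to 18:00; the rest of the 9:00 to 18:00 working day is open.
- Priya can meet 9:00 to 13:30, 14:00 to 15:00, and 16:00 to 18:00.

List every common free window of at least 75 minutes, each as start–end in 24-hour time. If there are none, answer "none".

09:00–10:30

Jamal free within 09:00–18:00: 09:00–14:45, 15:00–15:30, 15:45–16:30.
Dana free within 09:00–18:00: 09:00–10:30, 15:00–17:30.
Jamal ∩ Dana: 09:00–10:30, 15:00–15:30, 15:45–16:30.
Jamal ∩ Dana ∩ Priya: 09:00–10:30, 16:00–16:30.
Windows ≥ 75 min: 09:00–10:30.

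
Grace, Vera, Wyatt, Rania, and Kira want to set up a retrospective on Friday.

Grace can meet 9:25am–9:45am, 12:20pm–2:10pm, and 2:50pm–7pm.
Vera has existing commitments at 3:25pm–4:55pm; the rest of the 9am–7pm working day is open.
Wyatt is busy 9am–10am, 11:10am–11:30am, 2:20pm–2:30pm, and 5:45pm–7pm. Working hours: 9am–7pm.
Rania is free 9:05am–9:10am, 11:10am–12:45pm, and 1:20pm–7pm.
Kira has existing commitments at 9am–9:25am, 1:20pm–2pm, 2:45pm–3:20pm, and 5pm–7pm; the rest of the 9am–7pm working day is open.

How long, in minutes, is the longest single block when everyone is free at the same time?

25 minutes

Vera free within 09:00–19:00: 09:00–15:25, 16:55–19:00.
Wyatt free within 09:00–19:00: 10:00–11:10, 11:30–14:20, 14:30–17:45.
Kira free within 09:00–19:00: 09:25–13:20, 14:00–14:45, 15:20–17:00.
Grace ∩ Vera: 09:25–09:45, 12:20–14:10, 14:50–15:25, 16:55–19:00.
Grace ∩ Vera ∩ Wyatt: 12:20–14:10, 14:50–15:25, 16:55–17:45.
Grace ∩ Vera ∩ Wyatt ∩ Rania: 12:20–12:45, 13:20–14:10, 14:50–15:25, 16:55–17:45.
Grace ∩ Vera ∩ Wyatt ∩ Rania ∩ Kira: 12:20–12:45, 14:00–14:10, 15:20–15:25, 16:55–17:00.
Common window lengths: 25, 10, 5, 5 min; longest is 25.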